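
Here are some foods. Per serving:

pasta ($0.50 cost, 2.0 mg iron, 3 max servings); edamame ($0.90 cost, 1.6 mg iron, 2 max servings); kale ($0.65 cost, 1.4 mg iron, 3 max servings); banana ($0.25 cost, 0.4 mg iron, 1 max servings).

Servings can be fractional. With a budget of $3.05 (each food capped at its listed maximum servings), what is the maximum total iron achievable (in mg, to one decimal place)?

9.3 mg

Iron per dollar: pasta 4, kale 2.154, edamame 1.778, banana 1.6.
Take 3 servings of pasta: spends $1.50, +6.0 mg iron (running total 6.0 mg).
Take 2.385 servings of kale: spends $1.55, +3.3 mg iron (running total 9.3 mg).
Greedy by best ratio exhausts the cost allowance optimally: 9.3 mg.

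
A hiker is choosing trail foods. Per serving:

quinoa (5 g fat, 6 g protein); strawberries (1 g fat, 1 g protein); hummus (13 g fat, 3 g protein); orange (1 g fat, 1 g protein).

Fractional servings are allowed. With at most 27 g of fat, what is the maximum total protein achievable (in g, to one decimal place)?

32.4 g

Protein per g fat: quinoa 1.2, strawberries 1, orange 1, hummus 0.2308.
With no serving limits, spend the whole fat allowance on quinoa: 27 g / 5 g × 6 g = 32.4 g.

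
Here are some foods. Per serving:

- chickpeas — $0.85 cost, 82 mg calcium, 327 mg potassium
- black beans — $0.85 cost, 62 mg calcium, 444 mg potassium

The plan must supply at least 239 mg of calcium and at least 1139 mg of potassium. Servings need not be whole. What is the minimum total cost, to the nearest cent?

Check every corner: each single food scaled to meet both minima, and each pair solved so both constraints bind.
chickpeas only: max(239/82, 1139/327) = 3.483 servings → $2.96.
black beans only: max(239/62, 1139/444) = 3.855 servings → $3.28.
chickpeas + black beans with both tight: 2.2 servings and 0.9449 servings → $2.67.
So the least-cost plan costs $2.67.

$2.67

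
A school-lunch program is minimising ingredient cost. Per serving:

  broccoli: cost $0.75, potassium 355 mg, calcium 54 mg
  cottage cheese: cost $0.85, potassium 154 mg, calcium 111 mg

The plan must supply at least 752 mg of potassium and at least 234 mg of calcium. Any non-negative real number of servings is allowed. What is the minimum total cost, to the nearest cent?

Check every corner: each single food scaled to meet both minima, and each pair solved so both constraints bind.
broccoli only: max(752/355, 234/54) = 4.333 servings → $3.25.
cottage cheese only: max(752/154, 234/111) = 4.883 servings → $4.15.
broccoli + cottage cheese with both tight: 1.526 servings and 1.366 servings → $2.31.
The minimum over all feasible corners is $2.31.

$2.31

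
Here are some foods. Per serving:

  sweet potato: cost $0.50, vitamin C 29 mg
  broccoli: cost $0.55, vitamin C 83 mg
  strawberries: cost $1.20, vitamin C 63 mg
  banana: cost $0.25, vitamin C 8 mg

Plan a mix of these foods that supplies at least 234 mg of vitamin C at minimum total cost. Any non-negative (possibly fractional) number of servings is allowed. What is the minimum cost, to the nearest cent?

$1.55

Cost per mg of vitamin C: broccoli $0.0066, sweet potato $0.0172, strawberries $0.0190, banana $0.0312.
With no serving limits, use only broccoli: 234 mg / 83 mg = 2.819 servings × $0.55 = $1.55.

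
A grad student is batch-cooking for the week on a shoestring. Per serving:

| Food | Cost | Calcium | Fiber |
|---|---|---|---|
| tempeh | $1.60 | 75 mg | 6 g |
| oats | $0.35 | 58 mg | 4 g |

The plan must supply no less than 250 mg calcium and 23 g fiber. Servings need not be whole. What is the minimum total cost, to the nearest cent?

Compare the cost at each extreme point of the feasible region.
tempeh only: max(250/75, 23/6) = 3.833 servings → $6.13.
oats only: max(250/58, 23/4) = 5.75 servings → $2.01.
tempeh + oats: the both-tight solution has a negative serving — not a feasible corner.
So the least-cost plan costs $2.01.

$2.01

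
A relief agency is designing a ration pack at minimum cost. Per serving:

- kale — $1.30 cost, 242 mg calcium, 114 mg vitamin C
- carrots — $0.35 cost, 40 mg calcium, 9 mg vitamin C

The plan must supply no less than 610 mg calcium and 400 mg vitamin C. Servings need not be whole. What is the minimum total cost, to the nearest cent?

$4.56

kale only: max(610/242, 400/114) = 3.509 servings → $4.56.
carrots only: max(610/40, 400/9) = 44.44 servings → $15.56.
kale + carrots with both targets exact would need a negative amount; discard.
So the least-cost plan costs $4.56.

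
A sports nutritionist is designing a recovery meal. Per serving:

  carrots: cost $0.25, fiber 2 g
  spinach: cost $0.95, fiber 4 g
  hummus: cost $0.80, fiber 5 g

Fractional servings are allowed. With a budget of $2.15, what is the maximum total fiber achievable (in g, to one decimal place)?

Fiber per dollar: carrots 8, hummus 6.25, spinach 4.211.
With no serving limits, spend the whole cost allowance on carrots: $2.15 / $0.25 × 2 g = 17.2 g.

17.2 g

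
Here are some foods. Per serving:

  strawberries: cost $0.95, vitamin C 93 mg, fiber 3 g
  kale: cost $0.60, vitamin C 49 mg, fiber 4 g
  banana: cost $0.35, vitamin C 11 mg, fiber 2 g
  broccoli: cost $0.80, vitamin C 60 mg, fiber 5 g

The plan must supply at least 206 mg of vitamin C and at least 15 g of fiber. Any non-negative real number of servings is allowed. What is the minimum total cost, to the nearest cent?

A basic optimal solution has at most two foods positive. Try each food alone and each pair with both targets met exactly.
strawberries only: max(206/93, 15/3) = 5 servings → $4.75.
kale only: max(206/49, 15/4) = 4.204 servings → $2.52.
banana only: max(206/11, 15/2) = 18.73 servings → $6.55.
broccoli only: max(206/60, 15/5) = 3.433 servings → $2.75.
strawberries + kale with both tight: 0.3956 servings and 3.453 servings → $2.45.
strawberries + banana with both tight: 1.614 servings and 5.078 servings → $3.31.
strawberries + broccoli with both tight: 0.4561 servings and 2.726 servings → $2.61.
kale + banana: intersection lies outside the first quadrant.
kale + broccoli: intersection lies outside the first quadrant.
banana + broccoli: intersection lies outside the first quadrant.
The minimum over all feasible corners is $2.45.

$2.45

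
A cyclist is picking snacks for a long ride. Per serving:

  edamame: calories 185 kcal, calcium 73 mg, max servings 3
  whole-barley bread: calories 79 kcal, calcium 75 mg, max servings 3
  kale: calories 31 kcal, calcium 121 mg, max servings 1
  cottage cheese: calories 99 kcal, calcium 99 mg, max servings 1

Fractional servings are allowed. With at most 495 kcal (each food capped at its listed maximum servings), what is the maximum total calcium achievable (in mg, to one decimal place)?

Calcium per kcal: kale 3.903, cottage cheese 1, whole-barley bread 0.9494, edamame 0.3946.
Take 1 serving of kale: uses 31 kcal, +121.0 mg calcium (running total 121.0 mg).
Take 1 serving of cottage cheese: uses 99 kcal, +99.0 mg calcium (running total 220.0 mg).
Take 3 servings of whole-barley bread: uses 237 kcal, +225.0 mg calcium (running total 445.0 mg).
Take 0.6919 servings of edamame: uses 128 kcal, +50.5 mg calcium (running total 495.5 mg).
Greedy by best ratio exhausts the calories allowance optimally: 495.5 mg.

495.5 mg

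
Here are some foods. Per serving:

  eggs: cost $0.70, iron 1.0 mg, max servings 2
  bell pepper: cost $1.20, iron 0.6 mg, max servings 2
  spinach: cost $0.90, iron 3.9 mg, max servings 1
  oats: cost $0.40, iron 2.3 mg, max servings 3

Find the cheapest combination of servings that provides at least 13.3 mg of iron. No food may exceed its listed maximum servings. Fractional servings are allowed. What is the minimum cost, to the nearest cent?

$4.50

Cost per mg of iron: oats $0.1739, spinach $0.2308, eggs $0.7000, bell pepper $2.0000.
Take 3 servings of oats: +6.9 mg iron for $1.20 (total $1.20, still need 6.4 mg).
Take 1 serving of spinach: +3.9 mg iron for $0.90 (total $2.10, still need 2.5 mg).
Take 2 servings of eggs: +2.0 mg iron for $1.40 (total $3.50, still need 0.5 mg).
Take 0.8333 servings of bell pepper: +0.5 mg iron for $1.00 (total $4.50, still need 0.0 mg).
Filling from the cheapest source first is optimal under one linear minimum: $4.50.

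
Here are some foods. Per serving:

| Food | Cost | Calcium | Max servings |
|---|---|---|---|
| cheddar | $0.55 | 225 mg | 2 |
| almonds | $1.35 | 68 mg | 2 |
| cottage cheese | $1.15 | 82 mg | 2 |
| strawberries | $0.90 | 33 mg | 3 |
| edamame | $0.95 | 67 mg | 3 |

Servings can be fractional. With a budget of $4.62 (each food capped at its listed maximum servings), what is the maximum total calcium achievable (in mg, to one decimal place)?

700.0 mg

Calcium per dollar: cheddar 409.1, cottage cheese 71.3, edamame 70.53, almonds 50.37, strawberries 36.67.
Take 2 servings of cheddar: spends $1.10, +450.0 mg calcium (running total 450.0 mg).
Take 2 servings of cottage cheese: spends $2.30, +164.0 mg calcium (running total 614.0 mg).
Take 1.284 servings of edamame: spends $1.22, +86.0 mg calcium (running total 700.0 mg).
Filling greedily by calcium-per-dollar is optimal for one linear limit, giving 700.0 mg.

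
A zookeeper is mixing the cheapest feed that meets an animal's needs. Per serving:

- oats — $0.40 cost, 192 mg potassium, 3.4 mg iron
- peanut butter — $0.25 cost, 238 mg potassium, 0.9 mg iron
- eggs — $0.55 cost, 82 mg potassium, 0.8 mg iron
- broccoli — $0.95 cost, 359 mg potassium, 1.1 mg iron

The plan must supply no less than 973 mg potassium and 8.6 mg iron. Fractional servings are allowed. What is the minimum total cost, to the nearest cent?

$1.39

This is a tiny linear program; its minimum lies at a vertex of the feasible set. List the vertices and price them.
oats only: max(973/192, 8.6/3.4) = 5.068 servings → $2.03.
peanut butter only: max(973/238, 8.6/0.9) = 9.556 servings → $2.39.
eggs only: max(973/82, 8.6/0.8) = 11.87 servings → $6.53.
broccoli only: max(973/359, 8.6/1.1) = 7.818 servings → $7.43.
oats + peanut butter with both tight: 1.84 servings and 2.604 servings → $1.39.
oats + eggs with both targets exact would need a negative amount; discard.
oats + broccoli with both tight: 1.998 servings and 1.642 servings → $2.36.
peanut butter + eggs with both tight: 0.6278 servings and 10.04 servings → $5.68.
peanut butter + broccoli with both targets exact would need a negative amount; discard.
eggs + broccoli with both tight: 10.24 servings and 0.3716 servings → $5.98.
So the least-cost plan costs $1.39.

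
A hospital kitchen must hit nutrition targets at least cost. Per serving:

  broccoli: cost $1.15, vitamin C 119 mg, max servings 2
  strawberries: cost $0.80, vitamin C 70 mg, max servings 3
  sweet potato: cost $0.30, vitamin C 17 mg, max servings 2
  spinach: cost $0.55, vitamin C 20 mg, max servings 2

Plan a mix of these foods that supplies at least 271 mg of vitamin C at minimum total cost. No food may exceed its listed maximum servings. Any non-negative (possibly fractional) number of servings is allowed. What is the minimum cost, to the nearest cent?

Cost per mg of vitamin C: broccoli $0.0097, strawberries $0.0114, sweet potato $0.0176, spinach $0.0275.
Take 2 servings of broccoli: +238.0 mg vitamin C for $2.30 (total $2.30, still need 33.0 mg).
Take 0.4714 servings of strawberries: +33.0 mg vitamin C for $0.38 (total $2.68, still need 0.0 mg).
Filling from the cheapest source first is optimal under one linear minimum: $2.68.

$2.68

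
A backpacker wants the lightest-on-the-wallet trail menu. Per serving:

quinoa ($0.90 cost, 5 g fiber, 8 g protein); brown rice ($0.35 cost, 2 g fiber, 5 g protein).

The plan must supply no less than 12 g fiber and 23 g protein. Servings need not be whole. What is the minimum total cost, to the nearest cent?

$2.10

quinoa only: max(12/5, 23/8) = 2.875 servings → $2.59.
brown rice only: max(12/2, 23/5) = 6 servings → $2.10.
quinoa + brown rice with both tight: 1.556 servings and 2.111 servings → $2.14.
So the least-cost plan costs $2.10.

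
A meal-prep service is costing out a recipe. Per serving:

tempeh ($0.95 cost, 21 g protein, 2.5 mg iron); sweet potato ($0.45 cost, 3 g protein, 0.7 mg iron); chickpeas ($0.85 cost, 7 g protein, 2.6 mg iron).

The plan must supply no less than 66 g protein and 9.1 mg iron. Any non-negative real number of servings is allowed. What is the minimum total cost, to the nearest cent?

With two linear requirements the optimum uses one or two foods; enumerate the corners.
tempeh only: max(66/21, 9.1/2.5) = 3.64 servings → $3.46.
sweet potato only: max(66/3, 9.1/0.7) = 22 servings → $9.90.
chickpeas only: max(66/7, 9.1/2.6) = 9.429 servings → $8.01.
tempeh + sweet potato with both tight: 2.625 servings and 3.625 servings → $4.12.
tempeh + chickpeas with both tight: 2.908 servings and 0.7035 servings → $3.36.
sweet potato + chickpeas with both targets exact would need a negative amount; discard.
Cheapest feasible corner: $3.36.

$3.36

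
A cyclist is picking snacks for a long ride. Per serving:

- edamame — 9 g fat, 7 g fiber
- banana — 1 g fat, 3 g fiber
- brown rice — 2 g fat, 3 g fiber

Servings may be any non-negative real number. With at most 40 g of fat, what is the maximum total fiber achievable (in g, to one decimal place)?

Fiber per g fat: banana 3, brown rice 1.5, edamame 0.7778.
With no serving limits, spend the whole fat allowance on banana: 40 g / 1 g × 3 g = 120.0 g.

120.0 g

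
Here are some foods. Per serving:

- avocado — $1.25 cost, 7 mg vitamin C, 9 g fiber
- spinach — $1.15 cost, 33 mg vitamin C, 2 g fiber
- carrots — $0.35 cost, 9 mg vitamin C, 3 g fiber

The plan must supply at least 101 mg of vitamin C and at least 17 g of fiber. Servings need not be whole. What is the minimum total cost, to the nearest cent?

The cheapest plan sits at a corner of the feasible region — with two constraints it uses at most two foods.
avocado only: max(101/7, 17/9) = 14.43 servings → $18.04.
spinach only: max(101/33, 17/2) = 8.5 servings → $9.78.
carrots only: max(101/9, 17/3) = 11.22 servings → $3.93.
avocado + spinach with both tight: 1.269 servings and 2.792 servings → $4.80.
avocado + carrots: intersection lies outside the first quadrant.
spinach + carrots with both tight: 1.852 servings and 4.432 servings → $3.68.
So the least-cost plan costs $3.68.

$3.68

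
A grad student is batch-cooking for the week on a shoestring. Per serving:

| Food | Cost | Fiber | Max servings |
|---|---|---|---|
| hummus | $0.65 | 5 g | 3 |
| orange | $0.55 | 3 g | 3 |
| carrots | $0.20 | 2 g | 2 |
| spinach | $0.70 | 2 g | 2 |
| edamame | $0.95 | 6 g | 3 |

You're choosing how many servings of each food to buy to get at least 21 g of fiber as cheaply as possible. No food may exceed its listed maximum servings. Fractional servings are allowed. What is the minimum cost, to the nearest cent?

Cost per g of fiber: carrots $0.1000, hummus $0.1300, edamame $0.1583, orange $0.1833, spinach $0.3500.
Take 2 servings of carrots: +4.0 g fiber for $0.40 (total $0.40, still need 17.0 g).
Take 3 servings of hummus: +15.0 g fiber for $1.95 (total $2.35, still need 2.0 g).
Take 0.3333 servings of edamame: +2.0 g fiber for $0.32 (total $2.67, still need 0.0 g).
Filling from the cheapest source first is optimal under one linear minimum: $2.67.

$2.67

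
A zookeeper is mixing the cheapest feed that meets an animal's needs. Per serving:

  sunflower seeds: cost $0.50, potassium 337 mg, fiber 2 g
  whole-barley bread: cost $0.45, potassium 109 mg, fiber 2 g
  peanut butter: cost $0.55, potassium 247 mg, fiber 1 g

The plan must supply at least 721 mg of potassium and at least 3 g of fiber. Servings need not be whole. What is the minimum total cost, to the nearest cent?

For a min-cost LP with two ≥-constraints, a basic feasible solution has at most two positive variables.
sunflower seeds only: max(721/337, 3/2) = 2.139 servings → $1.07.
whole-barley bread only: max(721/109, 3/2) = 6.615 servings → $2.98.
peanut butter only: max(721/247, 3/1) = 3 servings → $1.65.
sunflower seeds + whole-barley bread: intersection lies outside the first quadrant.
sunflower seeds + peanut butter with both tight: 0.1274 servings and 2.745 servings → $1.57.
whole-barley bread + peanut butter with both tight: 0.05195 servings and 2.896 servings → $1.62.
So the least-cost plan costs $1.07.

$1.07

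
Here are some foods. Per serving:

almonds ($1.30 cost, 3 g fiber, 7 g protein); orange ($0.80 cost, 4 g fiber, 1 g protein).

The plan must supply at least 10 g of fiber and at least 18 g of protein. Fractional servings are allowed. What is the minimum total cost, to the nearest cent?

The cheapest plan sits at a corner of the feasible region — with two constraints it uses at most two foods.
almonds only: max(10/3, 18/7) = 3.333 servings → $4.33.
orange only: max(10/4, 18/1) = 18 servings → $14.40.
almonds + orange with both tight: 2.48 servings and 0.64 servings → $3.74.
The minimum over all feasible corners is $3.74.

$3.74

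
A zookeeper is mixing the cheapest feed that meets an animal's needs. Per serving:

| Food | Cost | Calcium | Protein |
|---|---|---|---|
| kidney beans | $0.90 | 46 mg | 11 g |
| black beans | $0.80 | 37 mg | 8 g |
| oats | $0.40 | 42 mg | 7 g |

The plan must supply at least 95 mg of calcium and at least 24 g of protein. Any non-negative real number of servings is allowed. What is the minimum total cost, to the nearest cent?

At the optimum either one food covers both requirements or two foods hit both targets exactly; no other combination can be cheaper.
kidney beans only: max(95/46, 24/11) = 2.182 servings → $1.96.
black beans only: max(95/37, 24/8) = 3 servings → $2.40.
oats only: max(95/42, 24/7) = 3.429 servings → $1.37.
kidney beans + black beans: intersection lies outside the first quadrant.
kidney beans + oats: intersection lies outside the first quadrant.
black beans + oats: the both-tight solution has a negative serving — not a feasible corner.
So the least-cost plan costs $1.37.

$1.37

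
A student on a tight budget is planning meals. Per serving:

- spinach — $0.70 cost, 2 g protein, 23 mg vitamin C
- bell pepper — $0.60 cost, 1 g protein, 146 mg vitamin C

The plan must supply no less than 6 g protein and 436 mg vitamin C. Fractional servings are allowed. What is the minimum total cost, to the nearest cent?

$2.78

spinach only: max(6/2, 436/23) = 18.96 servings → $13.27.
bell pepper only: max(6/1, 436/146) = 6 servings → $3.60.
spinach + bell pepper with both tight: 1.636 servings and 2.729 servings → $2.78.
Cheapest feasible corner: $2.78.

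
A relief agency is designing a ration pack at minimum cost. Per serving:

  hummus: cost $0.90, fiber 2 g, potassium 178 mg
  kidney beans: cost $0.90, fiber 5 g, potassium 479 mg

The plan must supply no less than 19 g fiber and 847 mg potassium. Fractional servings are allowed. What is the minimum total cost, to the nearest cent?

Two binding constraints pin down two serving amounts, so the optimal mix uses at most two foods. The candidates are each food alone (scaled to the tighter of fiber/potassium) and each pair with both constraints tight.
hummus only: max(19/2, 847/178) = 9.5 servings → $8.55.
kidney beans only: max(19/5, 847/479) = 3.8 servings → $3.42.
hummus + kidney beans: the both-tight solution has a negative serving — not a feasible corner.
The minimum over all feasible corners is $3.42.

$3.42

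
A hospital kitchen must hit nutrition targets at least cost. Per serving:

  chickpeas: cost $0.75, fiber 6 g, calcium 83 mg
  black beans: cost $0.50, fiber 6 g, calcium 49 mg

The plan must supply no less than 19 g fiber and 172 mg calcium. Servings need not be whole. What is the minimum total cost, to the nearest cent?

This is a tiny linear program; its minimum lies at a vertex of the feasible set. List the vertices and price them.
chickpeas only: max(19/6, 172/83) = 3.167 servings → $2.38.
black beans only: max(19/6, 172/49) = 3.51 servings → $1.76.
chickpeas + black beans with both tight: 0.4951 servings and 2.672 servings → $1.71.
Cheapest feasible corner: $1.71.

$1.71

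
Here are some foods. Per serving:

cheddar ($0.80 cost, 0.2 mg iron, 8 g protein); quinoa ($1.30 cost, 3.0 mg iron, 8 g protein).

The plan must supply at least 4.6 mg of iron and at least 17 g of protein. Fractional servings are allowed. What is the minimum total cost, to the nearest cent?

cheddar only: max(4.6/0.2, 17/8) = 23 servings → $18.40.
quinoa only: max(4.6/3.0, 17/8) = 2.125 servings → $2.76.
cheddar + quinoa with both tight: 0.6339 servings and 1.491 servings → $2.45.
So the least-cost plan costs $2.45.

$2.45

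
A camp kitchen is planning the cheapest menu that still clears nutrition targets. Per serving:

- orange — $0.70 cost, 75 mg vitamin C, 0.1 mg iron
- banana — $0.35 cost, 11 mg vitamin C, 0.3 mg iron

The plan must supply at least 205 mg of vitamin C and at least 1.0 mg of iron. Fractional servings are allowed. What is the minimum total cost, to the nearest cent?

This is a tiny linear program; its minimum lies at a vertex of the feasible set. List the vertices and price them.
orange only: max(205/75, 1.0/0.1) = 10 servings → $7.00.
banana only: max(205/11, 1.0/0.3) = 18.64 servings → $6.52.
orange + banana with both tight: 2.36 servings and 2.547 servings → $2.54.
So the least-cost plan costs $2.54.

$2.54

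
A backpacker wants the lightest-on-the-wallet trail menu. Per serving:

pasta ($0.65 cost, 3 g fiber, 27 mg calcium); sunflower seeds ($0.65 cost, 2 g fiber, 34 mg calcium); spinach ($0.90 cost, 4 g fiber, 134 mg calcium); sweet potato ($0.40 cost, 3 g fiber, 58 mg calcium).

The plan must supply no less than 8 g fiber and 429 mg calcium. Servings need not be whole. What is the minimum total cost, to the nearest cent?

$2.88

A basic optimal solution has at most two foods positive. Try each food alone and each pair with both targets met exactly.
pasta only: max(8/3, 429/27) = 15.89 servings → $10.33.
sunflower seeds only: max(8/2, 429/34) = 12.62 servings → $8.20.
spinach only: max(8/4, 429/134) = 3.201 servings → $2.88.
sweet potato only: max(8/3, 429/58) = 7.397 servings → $2.96.
pasta + sunflower seeds: the both-tight solution has a negative serving — not a feasible corner.
pasta + spinach: the both-tight solution has a negative serving — not a feasible corner.
pasta + sweet potato: the both-tight solution has a negative serving — not a feasible corner.
sunflower seeds + spinach: intersection lies outside the first quadrant.
sunflower seeds + sweet potato: the both-tight solution has a negative serving — not a feasible corner.
spinach + sweet potato: the both-tight solution has a negative serving — not a feasible corner.
The minimum over all feasible corners is $2.88.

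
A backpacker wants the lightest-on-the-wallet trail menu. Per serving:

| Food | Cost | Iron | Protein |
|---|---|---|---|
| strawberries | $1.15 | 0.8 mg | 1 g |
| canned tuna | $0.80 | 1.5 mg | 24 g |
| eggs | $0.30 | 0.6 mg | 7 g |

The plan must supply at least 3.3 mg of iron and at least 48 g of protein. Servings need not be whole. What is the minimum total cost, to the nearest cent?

$1.72

strawberries only: max(3.3/0.8, 48/1) = 48 servings → $55.20.
canned tuna only: max(3.3/1.5, 48/24) = 2.2 servings → $1.76.
eggs only: max(3.3/0.6, 48/7) = 6.857 servings → $2.06.
strawberries + canned tuna with both tight: 0.4068 servings and 1.983 servings → $2.05.
strawberries + eggs with both targets exact would need a negative amount; discard.
canned tuna + eggs with both tight: 1.462 servings and 1.846 servings → $1.72.
The minimum over all feasible corners is $1.72.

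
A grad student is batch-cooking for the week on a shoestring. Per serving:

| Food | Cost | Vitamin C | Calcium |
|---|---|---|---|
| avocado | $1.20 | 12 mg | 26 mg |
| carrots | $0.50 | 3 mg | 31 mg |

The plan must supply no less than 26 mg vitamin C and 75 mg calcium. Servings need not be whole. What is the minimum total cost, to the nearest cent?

avocado only: max(26/12, 75/26) = 2.885 servings → $3.46.
carrots only: max(26/3, 75/31) = 8.667 servings → $4.33.
avocado + carrots with both tight: 1.976 servings and 0.7619 servings → $2.75.
So the least-cost plan costs $2.75.

$2.75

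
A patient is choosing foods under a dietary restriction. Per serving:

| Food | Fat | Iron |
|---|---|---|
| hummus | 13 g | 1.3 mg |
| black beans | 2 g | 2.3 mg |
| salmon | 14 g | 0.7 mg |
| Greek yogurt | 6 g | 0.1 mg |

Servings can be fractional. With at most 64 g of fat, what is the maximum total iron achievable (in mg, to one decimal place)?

Iron per g fat: black beans 1.15, hummus 0.1, salmon 0.05, Greek yogurt 0.01667.
With no serving limits, spend the whole fat allowance on black beans: 64 g / 2 g × 2.3 mg = 73.6 mg.

73.6 mg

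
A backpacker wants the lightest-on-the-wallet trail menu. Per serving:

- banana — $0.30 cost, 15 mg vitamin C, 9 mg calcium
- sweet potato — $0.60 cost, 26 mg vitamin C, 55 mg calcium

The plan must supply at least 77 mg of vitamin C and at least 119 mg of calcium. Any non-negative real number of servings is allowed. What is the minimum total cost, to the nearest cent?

$1.69

For a min-cost LP with two ≥-constraints, a basic feasible solution has at most two positive variables.
banana only: max(77/15, 119/9) = 13.22 servings → $3.97.
sweet potato only: max(77/26, 119/55) = 2.962 servings → $1.78.
banana + sweet potato with both tight: 1.931 servings and 1.848 servings → $1.69.
The minimum over all feasible corners is $1.69.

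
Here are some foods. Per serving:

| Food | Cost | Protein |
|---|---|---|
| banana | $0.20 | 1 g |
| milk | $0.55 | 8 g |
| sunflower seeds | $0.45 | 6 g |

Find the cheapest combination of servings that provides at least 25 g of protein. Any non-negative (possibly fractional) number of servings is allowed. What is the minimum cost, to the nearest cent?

$1.72

Cost per g of protein: milk $0.0688, sunflower seeds $0.0750, banana $0.2000.
With no serving limits, use only milk: 25 g / 8 g = 3.125 servings × $0.55 = $1.72.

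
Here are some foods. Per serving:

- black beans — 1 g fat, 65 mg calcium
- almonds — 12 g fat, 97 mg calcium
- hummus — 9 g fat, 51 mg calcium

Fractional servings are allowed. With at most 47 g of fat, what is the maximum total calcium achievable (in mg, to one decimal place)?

3055.0 mg

Calcium per g fat: black beans 65, almonds 8.083, hummus 5.667.
With no serving limits, spend the whole fat allowance on black beans: 47 g / 1 g × 65 mg = 3055.0 mg.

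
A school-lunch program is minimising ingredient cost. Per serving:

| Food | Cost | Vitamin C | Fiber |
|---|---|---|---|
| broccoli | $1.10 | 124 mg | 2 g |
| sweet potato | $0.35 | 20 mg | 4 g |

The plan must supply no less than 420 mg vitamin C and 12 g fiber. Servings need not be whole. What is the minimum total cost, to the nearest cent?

Check every corner: each single food scaled to meet both minima, and each pair solved so both constraints bind.
broccoli only: max(420/124, 12/2) = 6 servings → $6.60.
sweet potato only: max(420/20, 12/4) = 21 servings → $7.35.
broccoli + sweet potato with both tight: 3.158 servings and 1.421 servings → $3.97.
Cheapest feasible corner: $3.97.

$3.97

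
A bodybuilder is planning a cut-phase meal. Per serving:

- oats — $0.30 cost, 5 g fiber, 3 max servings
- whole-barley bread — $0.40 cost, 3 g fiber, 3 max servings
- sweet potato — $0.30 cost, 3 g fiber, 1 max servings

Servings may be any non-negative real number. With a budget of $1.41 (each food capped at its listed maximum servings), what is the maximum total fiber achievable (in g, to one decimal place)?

19.6 g

Fiber per dollar: oats 16.67, sweet potato 10, whole-barley bread 7.5.
Take 3 servings of oats: spends $0.90, +15.0 g fiber (running total 15.0 g).
Take 1 serving of sweet potato: spends $0.30, +3.0 g fiber (running total 18.0 g).
Take 0.525 servings of whole-barley bread: spends $0.21, +1.6 g fiber (running total 19.6 g).
Filling greedily by fiber-per-dollar is optimal for one linear limit, giving 19.6 g.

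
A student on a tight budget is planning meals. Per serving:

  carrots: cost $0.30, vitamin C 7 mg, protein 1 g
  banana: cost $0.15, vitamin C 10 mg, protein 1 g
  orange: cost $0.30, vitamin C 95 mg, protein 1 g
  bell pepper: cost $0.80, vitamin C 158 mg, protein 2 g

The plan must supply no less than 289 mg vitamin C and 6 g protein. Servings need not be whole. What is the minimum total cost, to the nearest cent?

$1.30

carrots only: max(289/7, 6/1) = 41.29 servings → $12.39.
banana only: max(289/10, 6/1) = 28.9 servings → $4.33.
orange only: max(289/95, 6/1) = 6 servings → $1.80.
bell pepper only: max(289/158, 6/2) = 3 servings → $2.40.
carrots + banana: the both-tight solution has a negative serving — not a feasible corner.
carrots + orange with both tight: 3.193 servings and 2.807 servings → $1.80.
carrots + bell pepper with both tight: 2.569 servings and 1.715 servings → $2.14.
banana + orange with both tight: 3.306 servings and 2.694 servings → $1.30.
banana + bell pepper with both tight: 2.681 servings and 1.659 servings → $1.73.
orange + bell pepper: the both-tight solution has a negative serving — not a feasible corner.
So the least-cost plan costs $1.30.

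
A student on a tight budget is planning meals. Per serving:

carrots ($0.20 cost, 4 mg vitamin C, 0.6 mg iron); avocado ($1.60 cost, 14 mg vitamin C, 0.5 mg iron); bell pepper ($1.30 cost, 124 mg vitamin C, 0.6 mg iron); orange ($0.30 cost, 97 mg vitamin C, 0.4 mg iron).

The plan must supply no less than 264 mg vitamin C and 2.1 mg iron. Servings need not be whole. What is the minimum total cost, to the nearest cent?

$1.14

For a min-cost LP with two ≥-constraints, a basic feasible solution has at most two positive variables.
carrots only: max(264/4, 2.1/0.6) = 66 servings → $13.20.
avocado only: max(264/14, 2.1/0.5) = 18.86 servings → $30.17.
bell pepper only: max(264/124, 2.1/0.6) = 3.5 servings → $4.55.
orange only: max(264/97, 2.1/0.4) = 5.25 servings → $1.57.
carrots + avocado: intersection lies outside the first quadrant.
carrots + bell pepper with both tight: 1.417 servings and 2.083 servings → $2.99.
carrots + orange with both tight: 1.733 servings and 2.65 servings → $1.14.
avocado + bell pepper with both tight: 1.903 servings and 1.914 servings → $5.53.
avocado + orange with both tight: 2.287 servings and 2.392 servings → $4.38.
bell pepper + orange: intersection lies outside the first quadrant.
So the least-cost plan costs $1.14.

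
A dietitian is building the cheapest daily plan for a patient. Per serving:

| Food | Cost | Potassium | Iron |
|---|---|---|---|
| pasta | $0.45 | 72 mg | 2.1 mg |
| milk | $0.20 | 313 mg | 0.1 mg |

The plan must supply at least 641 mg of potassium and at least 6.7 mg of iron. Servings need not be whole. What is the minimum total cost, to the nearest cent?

Check every corner: each single food scaled to meet both minima, and each pair solved so both constraints bind.
pasta only: max(641/72, 6.7/2.1) = 8.903 servings → $4.01.
milk only: max(641/313, 6.7/0.1) = 67 servings → $13.40.
pasta + milk with both tight: 3.127 servings and 1.329 servings → $1.67.
So the least-cost plan costs $1.67.

$1.67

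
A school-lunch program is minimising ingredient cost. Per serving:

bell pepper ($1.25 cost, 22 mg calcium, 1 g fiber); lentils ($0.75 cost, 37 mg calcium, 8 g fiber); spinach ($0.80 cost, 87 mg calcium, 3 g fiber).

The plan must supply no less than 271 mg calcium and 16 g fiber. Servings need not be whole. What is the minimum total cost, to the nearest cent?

Minimising a linear cost over {calcium ≥ 271, fiber ≥ 16, servings ≥ 0} — the optimum is at a vertex, using one or two foods.
bell pepper only: max(271/22, 16/1) = 16 servings → $20.00.
lentils only: max(271/37, 16/8) = 7.324 servings → $5.49.
spinach only: max(271/87, 16/3) = 5.333 servings → $4.27.
bell pepper + lentils with both tight: 11.34 servings and 0.5827 servings → $14.61.
bell pepper + spinach: the both-tight solution has a negative serving — not a feasible corner.
lentils + spinach with both tight: 0.9897 servings and 2.694 servings → $2.90.
The minimum over all feasible corners is $2.90.

$2.90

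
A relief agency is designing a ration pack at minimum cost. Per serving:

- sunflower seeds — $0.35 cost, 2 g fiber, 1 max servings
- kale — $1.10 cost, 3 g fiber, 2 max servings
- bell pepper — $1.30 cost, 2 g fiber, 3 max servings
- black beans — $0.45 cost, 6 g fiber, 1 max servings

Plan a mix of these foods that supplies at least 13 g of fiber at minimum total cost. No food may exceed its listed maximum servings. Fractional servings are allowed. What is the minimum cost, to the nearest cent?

Cost per g of fiber: black beans $0.0750, sunflower seeds $0.1750, kale $0.3667, bell pepper $0.6500.
Take 1 serving of black beans: +6.0 g fiber for $0.45 (total $0.45, still need 7.0 g).
Take 1 serving of sunflower seeds: +2.0 g fiber for $0.35 (total $0.80, still need 5.0 g).
Take 1.667 servings of kale: +5.0 g fiber for $1.83 (total $2.63, still need 0.0 g).
Filling from the cheapest source first is optimal under one linear minimum: $2.63.

$2.63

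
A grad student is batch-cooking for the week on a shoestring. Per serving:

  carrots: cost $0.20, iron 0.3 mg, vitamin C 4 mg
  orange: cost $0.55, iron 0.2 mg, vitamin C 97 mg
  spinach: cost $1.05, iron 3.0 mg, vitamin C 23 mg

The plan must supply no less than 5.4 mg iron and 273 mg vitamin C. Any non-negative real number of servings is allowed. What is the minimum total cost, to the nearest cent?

$3.05

Minimising a linear cost over {iron ≥ 5.4, vitamin C ≥ 273, servings ≥ 0} — the optimum is at a vertex, using one or two foods.
carrots only: max(5.4/0.3, 273/4) = 68.25 servings → $13.65.
orange only: max(5.4/0.2, 273/97) = 27 servings → $14.85.
spinach only: max(5.4/3.0, 273/23) = 11.87 servings → $12.46.
carrots + orange with both tight: 16.58 servings and 2.131 servings → $4.49.
carrots + spinach with both targets exact would need a negative amount; discard.
orange + spinach with both tight: 2.426 servings and 1.638 servings → $3.05.
Cheapest feasible corner: $3.05.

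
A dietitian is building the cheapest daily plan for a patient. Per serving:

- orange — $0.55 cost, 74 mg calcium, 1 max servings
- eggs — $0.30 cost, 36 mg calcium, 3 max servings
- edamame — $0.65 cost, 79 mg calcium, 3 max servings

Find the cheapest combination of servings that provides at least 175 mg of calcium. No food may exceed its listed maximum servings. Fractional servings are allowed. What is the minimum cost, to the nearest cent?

Cost per mg of calcium: orange $0.0074, edamame $0.0082, eggs $0.0083.
Take 1 serving of orange: +74.0 mg calcium for $0.55 (total $0.55, still need 101.0 mg).
Take 1.278 servings of edamame: +101.0 mg calcium for $0.83 (total $1.38, still need 0.0 mg).
Filling from the cheapest source first is optimal under one linear minimum: $1.38.

$1.38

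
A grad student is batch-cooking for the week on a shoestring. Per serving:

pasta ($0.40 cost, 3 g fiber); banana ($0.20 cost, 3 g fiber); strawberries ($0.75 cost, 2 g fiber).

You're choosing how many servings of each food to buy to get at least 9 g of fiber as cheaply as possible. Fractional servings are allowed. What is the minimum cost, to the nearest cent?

Cost per g of fiber: banana $0.0667, pasta $0.1333, strawberries $0.3750.
With no serving limits, use only banana: 9 g / 3 g = 3 servings × $0.20 = $0.60.

$0.60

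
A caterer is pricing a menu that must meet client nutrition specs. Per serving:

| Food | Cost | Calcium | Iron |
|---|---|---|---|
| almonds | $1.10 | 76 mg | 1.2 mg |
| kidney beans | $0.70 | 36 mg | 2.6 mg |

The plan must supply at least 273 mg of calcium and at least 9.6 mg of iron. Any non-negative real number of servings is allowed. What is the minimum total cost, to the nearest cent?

$4.42

Check every corner: each single food scaled to meet both minima, and each pair solved so both constraints bind.
almonds only: max(273/76, 9.6/1.2) = 8 servings → $8.80.
kidney beans only: max(273/36, 9.6/2.6) = 7.583 servings → $5.31.
almonds + kidney beans with both tight: 2.359 servings and 2.604 servings → $4.42.
Cheapest feasible corner: $4.42.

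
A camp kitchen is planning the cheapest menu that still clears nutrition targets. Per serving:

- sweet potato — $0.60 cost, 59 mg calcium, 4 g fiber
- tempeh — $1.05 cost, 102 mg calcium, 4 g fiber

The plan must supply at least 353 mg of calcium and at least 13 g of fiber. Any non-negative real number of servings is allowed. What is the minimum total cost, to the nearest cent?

A basic optimal solution has at most two foods positive. Try each food alone and each pair with both targets met exactly.
sweet potato only: max(353/59, 13/4) = 5.983 servings → $3.59.
tempeh only: max(353/102, 13/4) = 3.461 servings → $3.63.
sweet potato + tempeh: intersection lies outside the first quadrant.
The minimum over all feasible corners is $3.59.

$3.59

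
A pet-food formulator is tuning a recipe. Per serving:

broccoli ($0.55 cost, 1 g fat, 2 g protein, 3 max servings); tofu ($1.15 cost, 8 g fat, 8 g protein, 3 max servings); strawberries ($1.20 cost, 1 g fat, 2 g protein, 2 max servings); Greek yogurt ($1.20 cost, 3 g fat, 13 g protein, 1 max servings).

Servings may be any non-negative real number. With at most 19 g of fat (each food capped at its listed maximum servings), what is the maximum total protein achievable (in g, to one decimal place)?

Protein per g fat: Greek yogurt 4.333, broccoli 2, strawberries 2, tofu 1.
Take 1 serving of Greek yogurt: uses 3 g fat, +13.0 g protein (running total 13.0 g).
Take 3 servings of broccoli: uses 3 g fat, +6.0 g protein (running total 19.0 g).
Take 2 servings of strawberries: uses 2 g fat, +4.0 g protein (running total 23.0 g).
Take 1.375 servings of tofu: uses 11 g fat, +11.0 g protein (running total 34.0 g).
Greedy by best ratio exhausts the fat allowance optimally: 34.0 g.

34.0 g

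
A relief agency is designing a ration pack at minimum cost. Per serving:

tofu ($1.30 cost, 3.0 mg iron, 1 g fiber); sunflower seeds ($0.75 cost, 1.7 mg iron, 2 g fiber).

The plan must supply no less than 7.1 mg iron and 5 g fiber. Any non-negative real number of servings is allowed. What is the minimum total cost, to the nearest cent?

$3.10

tofu only: max(7.1/3.0, 5/1) = 5 servings → $6.50.
sunflower seeds only: max(7.1/1.7, 5/2) = 4.176 servings → $3.13.
tofu + sunflower seeds with both tight: 1.326 servings and 1.837 servings → $3.10.
So the least-cost plan costs $3.10.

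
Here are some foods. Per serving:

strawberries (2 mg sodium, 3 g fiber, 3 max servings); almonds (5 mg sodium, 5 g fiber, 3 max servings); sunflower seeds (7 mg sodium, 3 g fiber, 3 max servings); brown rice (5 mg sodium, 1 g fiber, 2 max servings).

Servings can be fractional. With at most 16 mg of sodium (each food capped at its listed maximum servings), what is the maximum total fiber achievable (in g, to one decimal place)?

Fiber per mg sodium: strawberries 1.5, almonds 1, sunflower seeds 0.4286, brown rice 0.2.
Take 3 servings of strawberries: uses 6 mg sodium, +9.0 g fiber (running total 9.0 g).
Take 2 servings of almonds: uses 10 mg sodium, +10.0 g fiber (running total 19.0 g).
Greedy by best ratio exhausts the sodium allowance optimally: 19.0 g.

19.0 g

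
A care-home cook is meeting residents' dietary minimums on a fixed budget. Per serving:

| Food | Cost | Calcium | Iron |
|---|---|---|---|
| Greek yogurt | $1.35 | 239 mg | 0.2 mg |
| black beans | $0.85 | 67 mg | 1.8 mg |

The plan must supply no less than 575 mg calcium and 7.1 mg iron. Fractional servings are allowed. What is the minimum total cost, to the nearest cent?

The cheapest plan sits at a corner of the feasible region — with two constraints it uses at most two foods.
Greek yogurt only: max(575/239, 7.1/0.2) = 35.5 servings → $47.92.
black beans only: max(575/67, 7.1/1.8) = 8.582 servings → $7.29.
Greek yogurt + black beans with both tight: 1.342 servings and 3.795 servings → $5.04.
So the least-cost plan costs $5.04.

$5.04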